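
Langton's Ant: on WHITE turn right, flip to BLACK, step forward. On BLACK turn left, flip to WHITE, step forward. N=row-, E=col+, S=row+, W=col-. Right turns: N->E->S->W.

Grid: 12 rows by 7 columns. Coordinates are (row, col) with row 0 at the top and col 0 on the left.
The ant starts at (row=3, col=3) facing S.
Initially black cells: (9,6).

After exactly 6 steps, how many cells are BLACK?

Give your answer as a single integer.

Step 1: on WHITE (3,3): turn R to W, flip to black, move to (3,2). |black|=2
Step 2: on WHITE (3,2): turn R to N, flip to black, move to (2,2). |black|=3
Step 3: on WHITE (2,2): turn R to E, flip to black, move to (2,3). |black|=4
Step 4: on WHITE (2,3): turn R to S, flip to black, move to (3,3). |black|=5
Step 5: on BLACK (3,3): turn L to E, flip to white, move to (3,4). |black|=4
Step 6: on WHITE (3,4): turn R to S, flip to black, move to (4,4). |black|=5

Answer: 5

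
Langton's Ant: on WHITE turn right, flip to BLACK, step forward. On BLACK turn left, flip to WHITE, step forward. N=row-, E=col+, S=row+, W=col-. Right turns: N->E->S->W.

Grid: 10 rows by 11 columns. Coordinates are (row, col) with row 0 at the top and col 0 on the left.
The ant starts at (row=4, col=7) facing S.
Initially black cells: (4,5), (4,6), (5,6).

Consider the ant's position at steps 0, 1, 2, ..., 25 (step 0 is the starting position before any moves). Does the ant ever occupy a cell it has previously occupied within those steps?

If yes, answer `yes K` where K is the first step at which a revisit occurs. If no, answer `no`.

Answer: yes 6

Derivation:
Step 1: on WHITE (4,7): turn R to W, flip to black, move to (4,6). |black|=4 — new cell
Step 2: on BLACK (4,6): turn L to S, flip to white, move to (5,6). |black|=3 — new cell
Step 3: on BLACK (5,6): turn L to E, flip to white, move to (5,7). |black|=2 — new cell
Step 4: on WHITE (5,7): turn R to S, flip to black, move to (6,7). |black|=3 — new cell
Step 5: on WHITE (6,7): turn R to W, flip to black, move to (6,6). |black|=4 — new cell
Step 6: on WHITE (6,6): turn R to N, flip to black, move to (5,6). |black|=5 — REVISIT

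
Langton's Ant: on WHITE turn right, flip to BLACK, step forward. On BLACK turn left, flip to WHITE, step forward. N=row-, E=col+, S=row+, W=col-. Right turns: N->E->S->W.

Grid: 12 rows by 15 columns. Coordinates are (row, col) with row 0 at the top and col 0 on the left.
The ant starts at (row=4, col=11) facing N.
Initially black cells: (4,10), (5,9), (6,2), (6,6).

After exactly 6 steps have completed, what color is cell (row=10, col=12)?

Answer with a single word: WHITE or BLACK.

Step 1: on WHITE (4,11): turn R to E, flip to black, move to (4,12). |black|=5
Step 2: on WHITE (4,12): turn R to S, flip to black, move to (5,12). |black|=6
Step 3: on WHITE (5,12): turn R to W, flip to black, move to (5,11). |black|=7
Step 4: on WHITE (5,11): turn R to N, flip to black, move to (4,11). |black|=8
Step 5: on BLACK (4,11): turn L to W, flip to white, move to (4,10). |black|=7
Step 6: on BLACK (4,10): turn L to S, flip to white, move to (5,10). |black|=6

Answer: WHITE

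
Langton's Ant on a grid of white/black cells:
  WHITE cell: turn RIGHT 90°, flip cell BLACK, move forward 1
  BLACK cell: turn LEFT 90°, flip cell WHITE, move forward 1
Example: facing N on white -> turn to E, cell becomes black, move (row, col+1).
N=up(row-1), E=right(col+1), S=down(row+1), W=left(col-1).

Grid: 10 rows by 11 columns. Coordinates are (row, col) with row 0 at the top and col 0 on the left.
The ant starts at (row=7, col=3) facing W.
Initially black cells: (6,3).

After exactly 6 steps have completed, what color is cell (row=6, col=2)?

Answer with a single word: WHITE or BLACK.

Step 1: on WHITE (7,3): turn R to N, flip to black, move to (6,3). |black|=2
Step 2: on BLACK (6,3): turn L to W, flip to white, move to (6,2). |black|=1
Step 3: on WHITE (6,2): turn R to N, flip to black, move to (5,2). |black|=2
Step 4: on WHITE (5,2): turn R to E, flip to black, move to (5,3). |black|=3
Step 5: on WHITE (5,3): turn R to S, flip to black, move to (6,3). |black|=4
Step 6: on WHITE (6,3): turn R to W, flip to black, move to (6,2). |black|=5

Answer: BLACK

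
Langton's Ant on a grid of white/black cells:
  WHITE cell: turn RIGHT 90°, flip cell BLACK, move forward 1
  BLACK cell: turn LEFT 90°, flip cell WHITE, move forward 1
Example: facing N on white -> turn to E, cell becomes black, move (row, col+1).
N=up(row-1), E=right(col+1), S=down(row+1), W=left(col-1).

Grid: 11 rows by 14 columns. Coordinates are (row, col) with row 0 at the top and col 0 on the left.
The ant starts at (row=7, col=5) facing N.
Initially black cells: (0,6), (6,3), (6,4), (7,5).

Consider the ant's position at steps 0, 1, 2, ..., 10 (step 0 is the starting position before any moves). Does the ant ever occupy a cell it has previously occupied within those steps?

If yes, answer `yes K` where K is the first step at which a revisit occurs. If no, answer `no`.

Step 1: on BLACK (7,5): turn L to W, flip to white, move to (7,4). |black|=3 — new cell
Step 2: on WHITE (7,4): turn R to N, flip to black, move to (6,4). |black|=4 — new cell
Step 3: on BLACK (6,4): turn L to W, flip to white, move to (6,3). |black|=3 — new cell
Step 4: on BLACK (6,3): turn L to S, flip to white, move to (7,3). |black|=2 — new cell
Step 5: on WHITE (7,3): turn R to W, flip to black, move to (7,2). |black|=3 — new cell
Step 6: on WHITE (7,2): turn R to N, flip to black, move to (6,2). |black|=4 — new cell
Step 7: on WHITE (6,2): turn R to E, flip to black, move to (6,3). |black|=5 — REVISIT

Answer: yes 7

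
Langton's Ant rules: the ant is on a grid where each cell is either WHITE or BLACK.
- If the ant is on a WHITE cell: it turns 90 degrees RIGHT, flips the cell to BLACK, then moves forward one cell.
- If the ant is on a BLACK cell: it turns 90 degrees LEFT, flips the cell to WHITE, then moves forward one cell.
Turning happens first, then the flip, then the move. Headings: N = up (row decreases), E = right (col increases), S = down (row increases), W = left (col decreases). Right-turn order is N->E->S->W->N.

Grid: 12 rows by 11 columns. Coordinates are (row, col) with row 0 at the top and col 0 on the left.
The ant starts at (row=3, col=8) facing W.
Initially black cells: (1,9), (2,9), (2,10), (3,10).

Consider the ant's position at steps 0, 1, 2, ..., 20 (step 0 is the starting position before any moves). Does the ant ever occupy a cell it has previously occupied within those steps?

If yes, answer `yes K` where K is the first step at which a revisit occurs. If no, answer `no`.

Answer: yes 7

Derivation:
Step 1: on WHITE (3,8): turn R to N, flip to black, move to (2,8). |black|=5 — new cell
Step 2: on WHITE (2,8): turn R to E, flip to black, move to (2,9). |black|=6 — new cell
Step 3: on BLACK (2,9): turn L to N, flip to white, move to (1,9). |black|=5 — new cell
Step 4: on BLACK (1,9): turn L to W, flip to white, move to (1,8). |black|=4 — new cell
Step 5: on WHITE (1,8): turn R to N, flip to black, move to (0,8). |black|=5 — new cell
Step 6: on WHITE (0,8): turn R to E, flip to black, move to (0,9). |black|=6 — new cell
Step 7: on WHITE (0,9): turn R to S, flip to black, move to (1,9). |black|=7 — REVISIT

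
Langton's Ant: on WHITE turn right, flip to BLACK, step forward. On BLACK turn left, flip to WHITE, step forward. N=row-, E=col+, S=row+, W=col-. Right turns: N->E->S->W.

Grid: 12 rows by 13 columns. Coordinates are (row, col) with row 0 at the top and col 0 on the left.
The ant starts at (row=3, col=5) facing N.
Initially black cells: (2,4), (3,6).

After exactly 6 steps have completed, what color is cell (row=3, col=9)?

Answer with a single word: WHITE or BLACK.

Step 1: on WHITE (3,5): turn R to E, flip to black, move to (3,6). |black|=3
Step 2: on BLACK (3,6): turn L to N, flip to white, move to (2,6). |black|=2
Step 3: on WHITE (2,6): turn R to E, flip to black, move to (2,7). |black|=3
Step 4: on WHITE (2,7): turn R to S, flip to black, move to (3,7). |black|=4
Step 5: on WHITE (3,7): turn R to W, flip to black, move to (3,6). |black|=5
Step 6: on WHITE (3,6): turn R to N, flip to black, move to (2,6). |black|=6

Answer: WHITE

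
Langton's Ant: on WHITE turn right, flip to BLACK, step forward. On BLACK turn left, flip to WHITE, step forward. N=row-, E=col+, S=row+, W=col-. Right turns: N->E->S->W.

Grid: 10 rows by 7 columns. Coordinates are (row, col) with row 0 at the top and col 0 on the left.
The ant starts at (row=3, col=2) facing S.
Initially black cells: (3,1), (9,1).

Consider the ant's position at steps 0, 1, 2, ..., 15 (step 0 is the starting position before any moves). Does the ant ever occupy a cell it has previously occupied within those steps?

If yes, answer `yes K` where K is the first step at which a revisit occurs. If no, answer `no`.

Answer: yes 5

Derivation:
Step 1: on WHITE (3,2): turn R to W, flip to black, move to (3,1). |black|=3 — new cell
Step 2: on BLACK (3,1): turn L to S, flip to white, move to (4,1). |black|=2 — new cell
Step 3: on WHITE (4,1): turn R to W, flip to black, move to (4,0). |black|=3 — new cell
Step 4: on WHITE (4,0): turn R to N, flip to black, move to (3,0). |black|=4 — new cell
Step 5: on WHITE (3,0): turn R to E, flip to black, move to (3,1). |black|=5 — REVISIT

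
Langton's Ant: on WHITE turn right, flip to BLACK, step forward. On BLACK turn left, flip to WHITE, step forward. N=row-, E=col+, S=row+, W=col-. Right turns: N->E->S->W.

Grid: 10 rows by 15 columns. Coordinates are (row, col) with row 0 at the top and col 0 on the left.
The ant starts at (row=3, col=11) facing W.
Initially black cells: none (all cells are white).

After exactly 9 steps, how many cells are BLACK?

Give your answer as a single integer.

Answer: 7

Derivation:
Step 1: on WHITE (3,11): turn R to N, flip to black, move to (2,11). |black|=1
Step 2: on WHITE (2,11): turn R to E, flip to black, move to (2,12). |black|=2
Step 3: on WHITE (2,12): turn R to S, flip to black, move to (3,12). |black|=3
Step 4: on WHITE (3,12): turn R to W, flip to black, move to (3,11). |black|=4
Step 5: on BLACK (3,11): turn L to S, flip to white, move to (4,11). |black|=3
Step 6: on WHITE (4,11): turn R to W, flip to black, move to (4,10). |black|=4
Step 7: on WHITE (4,10): turn R to N, flip to black, move to (3,10). |black|=5
Step 8: on WHITE (3,10): turn R to E, flip to black, move to (3,11). |black|=6
Step 9: on WHITE (3,11): turn R to S, flip to black, move to (4,11). |black|=7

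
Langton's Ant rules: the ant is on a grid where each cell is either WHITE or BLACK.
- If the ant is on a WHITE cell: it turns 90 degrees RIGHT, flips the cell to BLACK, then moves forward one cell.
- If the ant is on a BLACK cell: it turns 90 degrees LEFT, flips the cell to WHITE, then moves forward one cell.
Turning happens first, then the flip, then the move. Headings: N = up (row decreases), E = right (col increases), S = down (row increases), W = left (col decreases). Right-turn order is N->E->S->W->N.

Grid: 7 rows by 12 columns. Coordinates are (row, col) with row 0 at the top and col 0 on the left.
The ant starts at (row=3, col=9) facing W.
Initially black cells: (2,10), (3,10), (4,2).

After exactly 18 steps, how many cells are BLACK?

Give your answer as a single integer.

Answer: 7

Derivation:
Step 1: on WHITE (3,9): turn R to N, flip to black, move to (2,9). |black|=4
Step 2: on WHITE (2,9): turn R to E, flip to black, move to (2,10). |black|=5
Step 3: on BLACK (2,10): turn L to N, flip to white, move to (1,10). |black|=4
Step 4: on WHITE (1,10): turn R to E, flip to black, move to (1,11). |black|=5
Step 5: on WHITE (1,11): turn R to S, flip to black, move to (2,11). |black|=6
Step 6: on WHITE (2,11): turn R to W, flip to black, move to (2,10). |black|=7
Step 7: on WHITE (2,10): turn R to N, flip to black, move to (1,10). |black|=8
Step 8: on BLACK (1,10): turn L to W, flip to white, move to (1,9). |black|=7
Step 9: on WHITE (1,9): turn R to N, flip to black, move to (0,9). |black|=8
Step 10: on WHITE (0,9): turn R to E, flip to black, move to (0,10). |black|=9
Step 11: on WHITE (0,10): turn R to S, flip to black, move to (1,10). |black|=10
Step 12: on WHITE (1,10): turn R to W, flip to black, move to (1,9). |black|=11
Step 13: on BLACK (1,9): turn L to S, flip to white, move to (2,9). |black|=10
Step 14: on BLACK (2,9): turn L to E, flip to white, move to (2,10). |black|=9
Step 15: on BLACK (2,10): turn L to N, flip to white, move to (1,10). |black|=8
Step 16: on BLACK (1,10): turn L to W, flip to white, move to (1,9). |black|=7
Step 17: on WHITE (1,9): turn R to N, flip to black, move to (0,9). |black|=8
Step 18: on BLACK (0,9): turn L to W, flip to white, move to (0,8). |black|=7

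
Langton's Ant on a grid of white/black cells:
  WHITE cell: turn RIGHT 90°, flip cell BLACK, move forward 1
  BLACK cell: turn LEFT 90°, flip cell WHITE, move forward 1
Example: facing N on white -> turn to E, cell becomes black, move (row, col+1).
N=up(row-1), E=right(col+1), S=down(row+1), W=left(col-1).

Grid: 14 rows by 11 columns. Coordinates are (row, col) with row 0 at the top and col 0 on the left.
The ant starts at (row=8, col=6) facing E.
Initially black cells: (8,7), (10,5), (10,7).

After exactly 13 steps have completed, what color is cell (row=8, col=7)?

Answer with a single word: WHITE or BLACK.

Answer: BLACK

Derivation:
Step 1: on WHITE (8,6): turn R to S, flip to black, move to (9,6). |black|=4
Step 2: on WHITE (9,6): turn R to W, flip to black, move to (9,5). |black|=5
Step 3: on WHITE (9,5): turn R to N, flip to black, move to (8,5). |black|=6
Step 4: on WHITE (8,5): turn R to E, flip to black, move to (8,6). |black|=7
Step 5: on BLACK (8,6): turn L to N, flip to white, move to (7,6). |black|=6
Step 6: on WHITE (7,6): turn R to E, flip to black, move to (7,7). |black|=7
Step 7: on WHITE (7,7): turn R to S, flip to black, move to (8,7). |black|=8
Step 8: on BLACK (8,7): turn L to E, flip to white, move to (8,8). |black|=7
Step 9: on WHITE (8,8): turn R to S, flip to black, move to (9,8). |black|=8
Step 10: on WHITE (9,8): turn R to W, flip to black, move to (9,7). |black|=9
Step 11: on WHITE (9,7): turn R to N, flip to black, move to (8,7). |black|=10
Step 12: on WHITE (8,7): turn R to E, flip to black, move to (8,8). |black|=11
Step 13: on BLACK (8,8): turn L to N, flip to white, move to (7,8). |black|=10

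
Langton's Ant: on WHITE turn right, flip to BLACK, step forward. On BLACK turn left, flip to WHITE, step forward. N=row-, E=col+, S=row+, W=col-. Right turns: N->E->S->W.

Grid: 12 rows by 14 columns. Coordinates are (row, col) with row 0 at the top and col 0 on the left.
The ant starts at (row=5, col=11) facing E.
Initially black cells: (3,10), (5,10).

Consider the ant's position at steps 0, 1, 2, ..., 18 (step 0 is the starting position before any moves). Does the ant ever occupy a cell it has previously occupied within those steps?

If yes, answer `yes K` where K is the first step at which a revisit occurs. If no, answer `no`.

Step 1: on WHITE (5,11): turn R to S, flip to black, move to (6,11). |black|=3 — new cell
Step 2: on WHITE (6,11): turn R to W, flip to black, move to (6,10). |black|=4 — new cell
Step 3: on WHITE (6,10): turn R to N, flip to black, move to (5,10). |black|=5 — new cell
Step 4: on BLACK (5,10): turn L to W, flip to white, move to (5,9). |black|=4 — new cell
Step 5: on WHITE (5,9): turn R to N, flip to black, move to (4,9). |black|=5 — new cell
Step 6: on WHITE (4,9): turn R to E, flip to black, move to (4,10). |black|=6 — new cell
Step 7: on WHITE (4,10): turn R to S, flip to black, move to (5,10). |black|=7 — REVISIT

Answer: yes 7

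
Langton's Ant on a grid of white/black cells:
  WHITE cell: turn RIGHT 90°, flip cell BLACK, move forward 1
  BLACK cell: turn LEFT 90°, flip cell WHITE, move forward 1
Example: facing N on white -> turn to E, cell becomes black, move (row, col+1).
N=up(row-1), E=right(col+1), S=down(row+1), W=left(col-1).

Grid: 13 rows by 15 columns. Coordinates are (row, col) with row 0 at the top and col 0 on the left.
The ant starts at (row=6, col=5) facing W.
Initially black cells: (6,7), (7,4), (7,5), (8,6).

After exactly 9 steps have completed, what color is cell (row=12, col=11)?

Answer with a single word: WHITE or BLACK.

Step 1: on WHITE (6,5): turn R to N, flip to black, move to (5,5). |black|=5
Step 2: on WHITE (5,5): turn R to E, flip to black, move to (5,6). |black|=6
Step 3: on WHITE (5,6): turn R to S, flip to black, move to (6,6). |black|=7
Step 4: on WHITE (6,6): turn R to W, flip to black, move to (6,5). |black|=8
Step 5: on BLACK (6,5): turn L to S, flip to white, move to (7,5). |black|=7
Step 6: on BLACK (7,5): turn L to E, flip to white, move to (7,6). |black|=6
Step 7: on WHITE (7,6): turn R to S, flip to black, move to (8,6). |black|=7
Step 8: on BLACK (8,6): turn L to E, flip to white, move to (8,7). |black|=6
Step 9: on WHITE (8,7): turn R to S, flip to black, move to (9,7). |black|=7

Answer: WHITE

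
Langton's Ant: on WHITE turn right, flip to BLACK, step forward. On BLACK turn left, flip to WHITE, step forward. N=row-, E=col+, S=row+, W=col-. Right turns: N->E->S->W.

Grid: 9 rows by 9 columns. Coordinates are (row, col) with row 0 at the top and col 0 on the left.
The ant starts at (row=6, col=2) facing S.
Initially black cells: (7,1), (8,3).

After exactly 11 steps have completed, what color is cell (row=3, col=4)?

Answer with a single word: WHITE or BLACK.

Answer: WHITE

Derivation:
Step 1: on WHITE (6,2): turn R to W, flip to black, move to (6,1). |black|=3
Step 2: on WHITE (6,1): turn R to N, flip to black, move to (5,1). |black|=4
Step 3: on WHITE (5,1): turn R to E, flip to black, move to (5,2). |black|=5
Step 4: on WHITE (5,2): turn R to S, flip to black, move to (6,2). |black|=6
Step 5: on BLACK (6,2): turn L to E, flip to white, move to (6,3). |black|=5
Step 6: on WHITE (6,3): turn R to S, flip to black, move to (7,3). |black|=6
Step 7: on WHITE (7,3): turn R to W, flip to black, move to (7,2). |black|=7
Step 8: on WHITE (7,2): turn R to N, flip to black, move to (6,2). |black|=8
Step 9: on WHITE (6,2): turn R to E, flip to black, move to (6,3). |black|=9
Step 10: on BLACK (6,3): turn L to N, flip to white, move to (5,3). |black|=8
Step 11: on WHITE (5,3): turn R to E, flip to black, move to (5,4). |black|=9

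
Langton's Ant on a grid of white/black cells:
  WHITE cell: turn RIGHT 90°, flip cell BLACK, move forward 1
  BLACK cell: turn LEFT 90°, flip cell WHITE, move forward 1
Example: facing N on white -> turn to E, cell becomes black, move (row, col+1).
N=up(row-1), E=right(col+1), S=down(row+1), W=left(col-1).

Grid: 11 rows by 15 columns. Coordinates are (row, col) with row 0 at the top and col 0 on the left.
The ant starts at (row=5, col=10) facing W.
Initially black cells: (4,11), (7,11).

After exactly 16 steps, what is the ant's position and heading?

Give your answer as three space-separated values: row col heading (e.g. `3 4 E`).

Step 1: on WHITE (5,10): turn R to N, flip to black, move to (4,10). |black|=3
Step 2: on WHITE (4,10): turn R to E, flip to black, move to (4,11). |black|=4
Step 3: on BLACK (4,11): turn L to N, flip to white, move to (3,11). |black|=3
Step 4: on WHITE (3,11): turn R to E, flip to black, move to (3,12). |black|=4
Step 5: on WHITE (3,12): turn R to S, flip to black, move to (4,12). |black|=5
Step 6: on WHITE (4,12): turn R to W, flip to black, move to (4,11). |black|=6
Step 7: on WHITE (4,11): turn R to N, flip to black, move to (3,11). |black|=7
Step 8: on BLACK (3,11): turn L to W, flip to white, move to (3,10). |black|=6
Step 9: on WHITE (3,10): turn R to N, flip to black, move to (2,10). |black|=7
Step 10: on WHITE (2,10): turn R to E, flip to black, move to (2,11). |black|=8
Step 11: on WHITE (2,11): turn R to S, flip to black, move to (3,11). |black|=9
Step 12: on WHITE (3,11): turn R to W, flip to black, move to (3,10). |black|=10
Step 13: on BLACK (3,10): turn L to S, flip to white, move to (4,10). |black|=9
Step 14: on BLACK (4,10): turn L to E, flip to white, move to (4,11). |black|=8
Step 15: on BLACK (4,11): turn L to N, flip to white, move to (3,11). |black|=7
Step 16: on BLACK (3,11): turn L to W, flip to white, move to (3,10). |black|=6

Answer: 3 10 W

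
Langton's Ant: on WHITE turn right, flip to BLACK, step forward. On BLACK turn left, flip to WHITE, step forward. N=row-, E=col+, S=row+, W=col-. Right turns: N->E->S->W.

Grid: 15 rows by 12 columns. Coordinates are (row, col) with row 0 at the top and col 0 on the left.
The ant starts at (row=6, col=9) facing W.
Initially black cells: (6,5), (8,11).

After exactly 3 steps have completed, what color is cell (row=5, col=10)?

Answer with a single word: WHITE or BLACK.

Step 1: on WHITE (6,9): turn R to N, flip to black, move to (5,9). |black|=3
Step 2: on WHITE (5,9): turn R to E, flip to black, move to (5,10). |black|=4
Step 3: on WHITE (5,10): turn R to S, flip to black, move to (6,10). |black|=5

Answer: BLACK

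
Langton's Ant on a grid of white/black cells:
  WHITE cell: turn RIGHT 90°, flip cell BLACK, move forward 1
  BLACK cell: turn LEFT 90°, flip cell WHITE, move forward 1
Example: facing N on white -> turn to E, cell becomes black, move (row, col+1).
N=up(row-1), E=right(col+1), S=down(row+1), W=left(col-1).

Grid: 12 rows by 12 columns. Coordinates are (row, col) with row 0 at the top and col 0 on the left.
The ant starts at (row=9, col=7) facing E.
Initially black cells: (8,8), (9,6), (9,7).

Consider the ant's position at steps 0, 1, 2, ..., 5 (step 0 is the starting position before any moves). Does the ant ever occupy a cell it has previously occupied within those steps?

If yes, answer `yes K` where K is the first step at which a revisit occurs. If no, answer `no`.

Answer: no

Derivation:
Step 1: on BLACK (9,7): turn L to N, flip to white, move to (8,7). |black|=2 — new cell
Step 2: on WHITE (8,7): turn R to E, flip to black, move to (8,8). |black|=3 — new cell
Step 3: on BLACK (8,8): turn L to N, flip to white, move to (7,8). |black|=2 — new cell
Step 4: on WHITE (7,8): turn R to E, flip to black, move to (7,9). |black|=3 — new cell
Step 5: on WHITE (7,9): turn R to S, flip to black, move to (8,9). |black|=4 — new cell
No revisit within 5 steps.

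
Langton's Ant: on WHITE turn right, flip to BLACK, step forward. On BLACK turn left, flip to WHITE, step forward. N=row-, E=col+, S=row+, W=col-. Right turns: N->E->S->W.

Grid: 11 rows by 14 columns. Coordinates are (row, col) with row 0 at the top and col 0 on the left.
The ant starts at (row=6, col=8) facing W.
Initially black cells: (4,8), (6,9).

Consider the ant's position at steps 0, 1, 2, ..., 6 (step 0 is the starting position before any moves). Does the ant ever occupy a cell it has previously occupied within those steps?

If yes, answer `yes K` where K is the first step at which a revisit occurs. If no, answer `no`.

Answer: no

Derivation:
Step 1: on WHITE (6,8): turn R to N, flip to black, move to (5,8). |black|=3 — new cell
Step 2: on WHITE (5,8): turn R to E, flip to black, move to (5,9). |black|=4 — new cell
Step 3: on WHITE (5,9): turn R to S, flip to black, move to (6,9). |black|=5 — new cell
Step 4: on BLACK (6,9): turn L to E, flip to white, move to (6,10). |black|=4 — new cell
Step 5: on WHITE (6,10): turn R to S, flip to black, move to (7,10). |black|=5 — new cell
Step 6: on WHITE (7,10): turn R to W, flip to black, move to (7,9). |black|=6 — new cell
No revisit within 6 steps.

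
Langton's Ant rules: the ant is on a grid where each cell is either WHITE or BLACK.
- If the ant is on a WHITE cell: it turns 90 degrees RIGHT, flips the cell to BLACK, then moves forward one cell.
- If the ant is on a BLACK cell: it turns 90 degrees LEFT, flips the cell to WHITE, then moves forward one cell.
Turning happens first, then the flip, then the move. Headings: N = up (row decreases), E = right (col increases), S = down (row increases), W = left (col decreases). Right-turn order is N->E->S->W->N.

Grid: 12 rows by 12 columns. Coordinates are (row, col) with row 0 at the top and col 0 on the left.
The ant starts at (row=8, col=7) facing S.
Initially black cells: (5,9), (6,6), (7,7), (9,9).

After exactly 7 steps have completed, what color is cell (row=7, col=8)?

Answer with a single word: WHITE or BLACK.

Answer: BLACK

Derivation:
Step 1: on WHITE (8,7): turn R to W, flip to black, move to (8,6). |black|=5
Step 2: on WHITE (8,6): turn R to N, flip to black, move to (7,6). |black|=6
Step 3: on WHITE (7,6): turn R to E, flip to black, move to (7,7). |black|=7
Step 4: on BLACK (7,7): turn L to N, flip to white, move to (6,7). |black|=6
Step 5: on WHITE (6,7): turn R to E, flip to black, move to (6,8). |black|=7
Step 6: on WHITE (6,8): turn R to S, flip to black, move to (7,8). |black|=8
Step 7: on WHITE (7,8): turn R to W, flip to black, move to (7,7). |black|=9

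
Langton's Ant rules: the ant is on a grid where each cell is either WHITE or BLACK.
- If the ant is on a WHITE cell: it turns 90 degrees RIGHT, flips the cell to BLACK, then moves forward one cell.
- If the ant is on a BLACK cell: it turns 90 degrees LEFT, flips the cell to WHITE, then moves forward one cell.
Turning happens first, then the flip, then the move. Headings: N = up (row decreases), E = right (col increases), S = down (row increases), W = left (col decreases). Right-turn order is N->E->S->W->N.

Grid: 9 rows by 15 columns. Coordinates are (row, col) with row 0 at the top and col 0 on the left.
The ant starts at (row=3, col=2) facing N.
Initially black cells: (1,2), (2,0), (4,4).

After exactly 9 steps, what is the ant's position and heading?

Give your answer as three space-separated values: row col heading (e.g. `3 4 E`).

Answer: 3 1 W

Derivation:
Step 1: on WHITE (3,2): turn R to E, flip to black, move to (3,3). |black|=4
Step 2: on WHITE (3,3): turn R to S, flip to black, move to (4,3). |black|=5
Step 3: on WHITE (4,3): turn R to W, flip to black, move to (4,2). |black|=6
Step 4: on WHITE (4,2): turn R to N, flip to black, move to (3,2). |black|=7
Step 5: on BLACK (3,2): turn L to W, flip to white, move to (3,1). |black|=6
Step 6: on WHITE (3,1): turn R to N, flip to black, move to (2,1). |black|=7
Step 7: on WHITE (2,1): turn R to E, flip to black, move to (2,2). |black|=8
Step 8: on WHITE (2,2): turn R to S, flip to black, move to (3,2). |black|=9
Step 9: on WHITE (3,2): turn R to W, flip to black, move to (3,1). |black|=10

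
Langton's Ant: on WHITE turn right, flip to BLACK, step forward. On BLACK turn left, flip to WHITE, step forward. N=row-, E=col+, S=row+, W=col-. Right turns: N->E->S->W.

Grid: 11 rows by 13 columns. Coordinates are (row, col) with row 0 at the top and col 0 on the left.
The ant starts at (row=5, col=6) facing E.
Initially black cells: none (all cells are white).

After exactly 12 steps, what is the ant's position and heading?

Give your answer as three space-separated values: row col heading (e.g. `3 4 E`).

Step 1: on WHITE (5,6): turn R to S, flip to black, move to (6,6). |black|=1
Step 2: on WHITE (6,6): turn R to W, flip to black, move to (6,5). |black|=2
Step 3: on WHITE (6,5): turn R to N, flip to black, move to (5,5). |black|=3
Step 4: on WHITE (5,5): turn R to E, flip to black, move to (5,6). |black|=4
Step 5: on BLACK (5,6): turn L to N, flip to white, move to (4,6). |black|=3
Step 6: on WHITE (4,6): turn R to E, flip to black, move to (4,7). |black|=4
Step 7: on WHITE (4,7): turn R to S, flip to black, move to (5,7). |black|=5
Step 8: on WHITE (5,7): turn R to W, flip to black, move to (5,6). |black|=6
Step 9: on WHITE (5,6): turn R to N, flip to black, move to (4,6). |black|=7
Step 10: on BLACK (4,6): turn L to W, flip to white, move to (4,5). |black|=6
Step 11: on WHITE (4,5): turn R to N, flip to black, move to (3,5). |black|=7
Step 12: on WHITE (3,5): turn R to E, flip to black, move to (3,6). |black|=8

Answer: 3 6 E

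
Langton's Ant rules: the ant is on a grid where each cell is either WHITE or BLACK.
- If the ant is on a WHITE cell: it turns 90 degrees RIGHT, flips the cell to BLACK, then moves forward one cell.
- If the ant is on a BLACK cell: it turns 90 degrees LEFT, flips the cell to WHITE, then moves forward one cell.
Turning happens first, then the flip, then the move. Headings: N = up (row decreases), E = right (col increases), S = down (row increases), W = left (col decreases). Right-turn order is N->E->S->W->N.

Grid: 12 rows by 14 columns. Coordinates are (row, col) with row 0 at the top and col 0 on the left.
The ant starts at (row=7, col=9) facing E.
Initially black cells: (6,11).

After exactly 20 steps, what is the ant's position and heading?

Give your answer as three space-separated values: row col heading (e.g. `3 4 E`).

Step 1: on WHITE (7,9): turn R to S, flip to black, move to (8,9). |black|=2
Step 2: on WHITE (8,9): turn R to W, flip to black, move to (8,8). |black|=3
Step 3: on WHITE (8,8): turn R to N, flip to black, move to (7,8). |black|=4
Step 4: on WHITE (7,8): turn R to E, flip to black, move to (7,9). |black|=5
Step 5: on BLACK (7,9): turn L to N, flip to white, move to (6,9). |black|=4
Step 6: on WHITE (6,9): turn R to E, flip to black, move to (6,10). |black|=5
Step 7: on WHITE (6,10): turn R to S, flip to black, move to (7,10). |black|=6
Step 8: on WHITE (7,10): turn R to W, flip to black, move to (7,9). |black|=7
Step 9: on WHITE (7,9): turn R to N, flip to black, move to (6,9). |black|=8
Step 10: on BLACK (6,9): turn L to W, flip to white, move to (6,8). |black|=7
Step 11: on WHITE (6,8): turn R to N, flip to black, move to (5,8). |black|=8
Step 12: on WHITE (5,8): turn R to E, flip to black, move to (5,9). |black|=9
Step 13: on WHITE (5,9): turn R to S, flip to black, move to (6,9). |black|=10
Step 14: on WHITE (6,9): turn R to W, flip to black, move to (6,8). |black|=11
Step 15: on BLACK (6,8): turn L to S, flip to white, move to (7,8). |black|=10
Step 16: on BLACK (7,8): turn L to E, flip to white, move to (7,9). |black|=9
Step 17: on BLACK (7,9): turn L to N, flip to white, move to (6,9). |black|=8
Step 18: on BLACK (6,9): turn L to W, flip to white, move to (6,8). |black|=7
Step 19: on WHITE (6,8): turn R to N, flip to black, move to (5,8). |black|=8
Step 20: on BLACK (5,8): turn L to W, flip to white, move to (5,7). |black|=7

Answer: 5 7 W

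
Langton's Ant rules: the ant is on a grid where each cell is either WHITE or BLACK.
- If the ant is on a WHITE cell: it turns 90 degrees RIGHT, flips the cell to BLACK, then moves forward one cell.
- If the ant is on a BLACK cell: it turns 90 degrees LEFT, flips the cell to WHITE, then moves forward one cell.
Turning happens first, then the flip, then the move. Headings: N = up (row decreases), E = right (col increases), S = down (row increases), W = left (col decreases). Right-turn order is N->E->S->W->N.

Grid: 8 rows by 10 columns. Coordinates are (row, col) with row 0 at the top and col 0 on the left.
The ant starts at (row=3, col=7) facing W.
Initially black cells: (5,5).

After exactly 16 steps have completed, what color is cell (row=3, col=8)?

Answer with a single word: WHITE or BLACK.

Step 1: on WHITE (3,7): turn R to N, flip to black, move to (2,7). |black|=2
Step 2: on WHITE (2,7): turn R to E, flip to black, move to (2,8). |black|=3
Step 3: on WHITE (2,8): turn R to S, flip to black, move to (3,8). |black|=4
Step 4: on WHITE (3,8): turn R to W, flip to black, move to (3,7). |black|=5
Step 5: on BLACK (3,7): turn L to S, flip to white, move to (4,7). |black|=4
Step 6: on WHITE (4,7): turn R to W, flip to black, move to (4,6). |black|=5
Step 7: on WHITE (4,6): turn R to N, flip to black, move to (3,6). |black|=6
Step 8: on WHITE (3,6): turn R to E, flip to black, move to (3,7). |black|=7
Step 9: on WHITE (3,7): turn R to S, flip to black, move to (4,7). |black|=8
Step 10: on BLACK (4,7): turn L to E, flip to white, move to (4,8). |black|=7
Step 11: on WHITE (4,8): turn R to S, flip to black, move to (5,8). |black|=8
Step 12: on WHITE (5,8): turn R to W, flip to black, move to (5,7). |black|=9
Step 13: on WHITE (5,7): turn R to N, flip to black, move to (4,7). |black|=10
Step 14: on WHITE (4,7): turn R to E, flip to black, move to (4,8). |black|=11
Step 15: on BLACK (4,8): turn L to N, flip to white, move to (3,8). |black|=10
Step 16: on BLACK (3,8): turn L to W, flip to white, move to (3,7). |black|=9

Answer: WHITE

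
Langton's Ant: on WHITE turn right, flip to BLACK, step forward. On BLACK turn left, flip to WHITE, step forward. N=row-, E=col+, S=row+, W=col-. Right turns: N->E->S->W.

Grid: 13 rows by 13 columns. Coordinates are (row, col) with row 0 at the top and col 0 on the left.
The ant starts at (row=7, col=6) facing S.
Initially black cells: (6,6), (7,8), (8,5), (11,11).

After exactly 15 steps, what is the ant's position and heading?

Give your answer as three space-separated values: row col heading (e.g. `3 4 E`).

Step 1: on WHITE (7,6): turn R to W, flip to black, move to (7,5). |black|=5
Step 2: on WHITE (7,5): turn R to N, flip to black, move to (6,5). |black|=6
Step 3: on WHITE (6,5): turn R to E, flip to black, move to (6,6). |black|=7
Step 4: on BLACK (6,6): turn L to N, flip to white, move to (5,6). |black|=6
Step 5: on WHITE (5,6): turn R to E, flip to black, move to (5,7). |black|=7
Step 6: on WHITE (5,7): turn R to S, flip to black, move to (6,7). |black|=8
Step 7: on WHITE (6,7): turn R to W, flip to black, move to (6,6). |black|=9
Step 8: on WHITE (6,6): turn R to N, flip to black, move to (5,6). |black|=10
Step 9: on BLACK (5,6): turn L to W, flip to white, move to (5,5). |black|=9
Step 10: on WHITE (5,5): turn R to N, flip to black, move to (4,5). |black|=10
Step 11: on WHITE (4,5): turn R to E, flip to black, move to (4,6). |black|=11
Step 12: on WHITE (4,6): turn R to S, flip to black, move to (5,6). |black|=12
Step 13: on WHITE (5,6): turn R to W, flip to black, move to (5,5). |black|=13
Step 14: on BLACK (5,5): turn L to S, flip to white, move to (6,5). |black|=12
Step 15: on BLACK (6,5): turn L to E, flip to white, move to (6,6). |black|=11

Answer: 6 6 E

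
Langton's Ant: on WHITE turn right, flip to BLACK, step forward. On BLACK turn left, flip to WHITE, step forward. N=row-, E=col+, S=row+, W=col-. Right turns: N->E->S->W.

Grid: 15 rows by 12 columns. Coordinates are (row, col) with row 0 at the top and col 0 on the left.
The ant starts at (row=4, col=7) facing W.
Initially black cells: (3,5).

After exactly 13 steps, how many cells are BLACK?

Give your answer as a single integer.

Step 1: on WHITE (4,7): turn R to N, flip to black, move to (3,7). |black|=2
Step 2: on WHITE (3,7): turn R to E, flip to black, move to (3,8). |black|=3
Step 3: on WHITE (3,8): turn R to S, flip to black, move to (4,8). |black|=4
Step 4: on WHITE (4,8): turn R to W, flip to black, move to (4,7). |black|=5
Step 5: on BLACK (4,7): turn L to S, flip to white, move to (5,7). |black|=4
Step 6: on WHITE (5,7): turn R to W, flip to black, move to (5,6). |black|=5
Step 7: on WHITE (5,6): turn R to N, flip to black, move to (4,6). |black|=6
Step 8: on WHITE (4,6): turn R to E, flip to black, move to (4,7). |black|=7
Step 9: on WHITE (4,7): turn R to S, flip to black, move to (5,7). |black|=8
Step 10: on BLACK (5,7): turn L to E, flip to white, move to (5,8). |black|=7
Step 11: on WHITE (5,8): turn R to S, flip to black, move to (6,8). |black|=8
Step 12: on WHITE (6,8): turn R to W, flip to black, move to (6,7). |black|=9
Step 13: on WHITE (6,7): turn R to N, flip to black, move to (5,7). |black|=10

Answer: 10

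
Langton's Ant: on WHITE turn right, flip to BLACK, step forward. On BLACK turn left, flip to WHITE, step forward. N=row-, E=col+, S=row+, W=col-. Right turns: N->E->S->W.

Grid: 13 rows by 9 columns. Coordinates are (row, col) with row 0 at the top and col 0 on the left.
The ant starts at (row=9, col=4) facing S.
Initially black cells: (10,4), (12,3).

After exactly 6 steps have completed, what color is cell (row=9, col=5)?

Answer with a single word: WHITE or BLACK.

Step 1: on WHITE (9,4): turn R to W, flip to black, move to (9,3). |black|=3
Step 2: on WHITE (9,3): turn R to N, flip to black, move to (8,3). |black|=4
Step 3: on WHITE (8,3): turn R to E, flip to black, move to (8,4). |black|=5
Step 4: on WHITE (8,4): turn R to S, flip to black, move to (9,4). |black|=6
Step 5: on BLACK (9,4): turn L to E, flip to white, move to (9,5). |black|=5
Step 6: on WHITE (9,5): turn R to S, flip to black, move to (10,5). |black|=6

Answer: BLACK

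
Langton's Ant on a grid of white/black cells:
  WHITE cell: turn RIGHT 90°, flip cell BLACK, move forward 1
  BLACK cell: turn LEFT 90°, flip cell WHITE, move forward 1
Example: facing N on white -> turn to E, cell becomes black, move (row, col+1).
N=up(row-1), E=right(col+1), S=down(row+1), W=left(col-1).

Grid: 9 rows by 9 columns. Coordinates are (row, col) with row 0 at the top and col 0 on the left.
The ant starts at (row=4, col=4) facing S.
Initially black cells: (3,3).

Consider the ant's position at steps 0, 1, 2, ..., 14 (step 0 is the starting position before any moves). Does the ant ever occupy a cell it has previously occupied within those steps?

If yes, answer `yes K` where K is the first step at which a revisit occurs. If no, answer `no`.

Answer: yes 6

Derivation:
Step 1: on WHITE (4,4): turn R to W, flip to black, move to (4,3). |black|=2 — new cell
Step 2: on WHITE (4,3): turn R to N, flip to black, move to (3,3). |black|=3 — new cell
Step 3: on BLACK (3,3): turn L to W, flip to white, move to (3,2). |black|=2 — new cell
Step 4: on WHITE (3,2): turn R to N, flip to black, move to (2,2). |black|=3 — new cell
Step 5: on WHITE (2,2): turn R to E, flip to black, move to (2,3). |black|=4 — new cell
Step 6: on WHITE (2,3): turn R to S, flip to black, move to (3,3). |black|=5 — REVISIT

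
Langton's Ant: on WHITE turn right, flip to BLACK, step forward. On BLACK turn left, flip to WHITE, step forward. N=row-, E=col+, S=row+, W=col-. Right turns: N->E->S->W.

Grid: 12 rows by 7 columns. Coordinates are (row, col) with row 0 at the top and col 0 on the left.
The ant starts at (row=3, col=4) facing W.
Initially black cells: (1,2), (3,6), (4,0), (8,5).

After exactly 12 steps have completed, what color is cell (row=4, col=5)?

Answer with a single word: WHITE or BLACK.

Step 1: on WHITE (3,4): turn R to N, flip to black, move to (2,4). |black|=5
Step 2: on WHITE (2,4): turn R to E, flip to black, move to (2,5). |black|=6
Step 3: on WHITE (2,5): turn R to S, flip to black, move to (3,5). |black|=7
Step 4: on WHITE (3,5): turn R to W, flip to black, move to (3,4). |black|=8
Step 5: on BLACK (3,4): turn L to S, flip to white, move to (4,4). |black|=7
Step 6: on WHITE (4,4): turn R to W, flip to black, move to (4,3). |black|=8
Step 7: on WHITE (4,3): turn R to N, flip to black, move to (3,3). |black|=9
Step 8: on WHITE (3,3): turn R to E, flip to black, move to (3,4). |black|=10
Step 9: on WHITE (3,4): turn R to S, flip to black, move to (4,4). |black|=11
Step 10: on BLACK (4,4): turn L to E, flip to white, move to (4,5). |black|=10
Step 11: on WHITE (4,5): turn R to S, flip to black, move to (5,5). |black|=11
Step 12: on WHITE (5,5): turn R to W, flip to black, move to (5,4). |black|=12

Answer: BLACK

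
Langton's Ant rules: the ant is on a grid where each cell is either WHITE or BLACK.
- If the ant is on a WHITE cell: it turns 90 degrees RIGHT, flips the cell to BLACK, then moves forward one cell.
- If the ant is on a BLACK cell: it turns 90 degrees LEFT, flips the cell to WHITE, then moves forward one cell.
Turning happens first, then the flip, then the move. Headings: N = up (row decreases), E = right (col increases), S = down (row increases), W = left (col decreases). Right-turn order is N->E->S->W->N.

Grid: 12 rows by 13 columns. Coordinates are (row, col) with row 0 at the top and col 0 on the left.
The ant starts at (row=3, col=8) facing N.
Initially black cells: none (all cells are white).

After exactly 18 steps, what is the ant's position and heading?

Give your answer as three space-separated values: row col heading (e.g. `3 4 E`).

Answer: 4 7 S

Derivation:
Step 1: on WHITE (3,8): turn R to E, flip to black, move to (3,9). |black|=1
Step 2: on WHITE (3,9): turn R to S, flip to black, move to (4,9). |black|=2
Step 3: on WHITE (4,9): turn R to W, flip to black, move to (4,8). |black|=3
Step 4: on WHITE (4,8): turn R to N, flip to black, move to (3,8). |black|=4
Step 5: on BLACK (3,8): turn L to W, flip to white, move to (3,7). |black|=3
Step 6: on WHITE (3,7): turn R to N, flip to black, move to (2,7). |black|=4
Step 7: on WHITE (2,7): turn R to E, flip to black, move to (2,8). |black|=5
Step 8: on WHITE (2,8): turn R to S, flip to black, move to (3,8). |black|=6
Step 9: on WHITE (3,8): turn R to W, flip to black, move to (3,7). |black|=7
Step 10: on BLACK (3,7): turn L to S, flip to white, move to (4,7). |black|=6
Step 11: on WHITE (4,7): turn R to W, flip to black, move to (4,6). |black|=7
Step 12: on WHITE (4,6): turn R to N, flip to black, move to (3,6). |black|=8
Step 13: on WHITE (3,6): turn R to E, flip to black, move to (3,7). |black|=9
Step 14: on WHITE (3,7): turn R to S, flip to black, move to (4,7). |black|=10
Step 15: on BLACK (4,7): turn L to E, flip to white, move to (4,8). |black|=9
Step 16: on BLACK (4,8): turn L to N, flip to white, move to (3,8). |black|=8
Step 17: on BLACK (3,8): turn L to W, flip to white, move to (3,7). |black|=7
Step 18: on BLACK (3,7): turn L to S, flip to white, move to (4,7). |black|=6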